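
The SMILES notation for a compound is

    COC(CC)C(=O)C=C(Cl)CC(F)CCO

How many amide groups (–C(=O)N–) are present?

0

Scan the SMILES for the amide motif — none present.
Groups that are present: 1 alkene, 1 ether, 1 hydroxyl, 1 ketone.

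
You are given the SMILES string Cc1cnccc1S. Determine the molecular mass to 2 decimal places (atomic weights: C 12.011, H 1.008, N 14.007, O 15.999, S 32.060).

First, the molecular formula is C6H7NS (counting implicit H from valence).
  C: 6 × 12.011 = 72.066
  H: 7 × 1.008 = 7.056
  N: 1 × 14.007 = 14.007
  S: 1 × 32.060 = 32.060
Sum: 6×12.011 + 7×1.008 + 1×14.007 + 1×32.060 = 125.189 → 125.19 g/mol.

125.19 g/mol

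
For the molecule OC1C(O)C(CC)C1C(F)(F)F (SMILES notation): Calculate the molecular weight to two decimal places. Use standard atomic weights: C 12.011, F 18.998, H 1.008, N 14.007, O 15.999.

First, the molecular formula is C7H11F3O2 (counting implicit H from valence).
  C: 7 × 12.011 = 84.077
  F: 3 × 18.998 = 56.994
  H: 11 × 1.008 = 11.088
  O: 2 × 15.999 = 31.998
Sum: 7×12.011 + 3×18.998 + 11×1.008 + 2×15.999 = 184.157 → 184.16 g/mol.

184.16 g/mol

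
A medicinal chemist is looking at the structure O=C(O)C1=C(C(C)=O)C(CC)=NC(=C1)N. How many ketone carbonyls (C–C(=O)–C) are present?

The ketone motif appears at heavy-atom position 6 in the SMILES.
Other groups present: 1 carboxylic acid, 1 primary amine.
Ketone count: 1.

1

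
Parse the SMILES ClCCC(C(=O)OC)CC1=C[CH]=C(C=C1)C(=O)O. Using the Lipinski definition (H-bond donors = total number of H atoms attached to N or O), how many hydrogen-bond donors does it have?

Donors: find every N or O and count the H atoms it carries.
  atom 6 (O): bond orders sum to 2 → 0 H
  atom 7 (O): bond orders sum to 2 → 0 H
  atom 17 (O): bond orders sum to 2 → 0 H
  atom 18 (O): bond orders sum to 1 → 1 H
Lipinski HBD = 1.

1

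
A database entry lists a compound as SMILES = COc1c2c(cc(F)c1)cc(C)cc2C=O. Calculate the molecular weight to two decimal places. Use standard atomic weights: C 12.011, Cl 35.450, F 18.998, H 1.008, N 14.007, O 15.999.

218.23 g/mol

First, the molecular formula is C13H11FO2 (counting implicit H from valence).
  C: 13 × 12.011 = 156.143
  F: 1 × 18.998 = 18.998
  H: 11 × 1.008 = 11.088
  O: 2 × 15.999 = 31.998
Sum: 13×12.011 + 1×18.998 + 11×1.008 + 2×15.999 = 218.227 → 218.23 g/mol.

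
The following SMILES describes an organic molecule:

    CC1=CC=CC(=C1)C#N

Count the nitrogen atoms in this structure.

1

Scan the SMILES for N atoms (remember two-letter symbols like Cl and Br are single atoms).
Nitrogen count: 1.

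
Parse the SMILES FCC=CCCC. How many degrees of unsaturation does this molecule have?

Degree of unsaturation = (number of rings) + (number of π bonds).
Ring closures in the SMILES: 0.
π bonds: 1 double bond (each 1 DoU) → 1 DoU from unsaturation.
Total DoU = 0 + 1 = 1.

1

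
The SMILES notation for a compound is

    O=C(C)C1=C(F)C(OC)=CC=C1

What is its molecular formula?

C9H9FO2

Walk through each heavy atom and fill implicit hydrogens from standard valence (C 4, N 3, O 2, S 2, halogen 1):
  atom 1: O, bond orders sum to 2 (valence 2) → 0 H
  atom 2: C, bond orders sum to 4 (valence 4) → 0 H
  atom 3: C, bond orders sum to 1 (valence 4) → 3 H
  atom 4: C, bond orders sum to 4 (valence 4) → 0 H
  atom 5: C, bond orders sum to 4 (valence 4) → 0 H
  atom 6: F (halogen, monovalent) → 0 H
  atom 7: C, bond orders sum to 4 (valence 4) → 0 H
  atom 8: O, bond orders sum to 2 (valence 2) → 0 H
  atom 9: C, bond orders sum to 1 (valence 4) → 3 H
  atom 10: C, bond orders sum to 3 (valence 4) → 1 H
  atom 11: C, bond orders sum to 3 (valence 4) → 1 H
  atom 12: C, bond orders sum to 3 (valence 4) → 1 H
Totals → C:9, H:9, F:1, O:2.
In Hill order: C9H9FO2.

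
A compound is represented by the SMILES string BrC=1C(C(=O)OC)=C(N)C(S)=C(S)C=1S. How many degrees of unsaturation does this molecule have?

5

Degree of unsaturation = (number of rings) + (number of π bonds).
Ring closures in the SMILES: 1.
π bonds: 4 double bonds (each 1 DoU) → 4 DoU from unsaturation.
Total DoU = 1 + 4 = 5.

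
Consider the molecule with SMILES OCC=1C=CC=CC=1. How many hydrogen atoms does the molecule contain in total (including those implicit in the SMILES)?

Walk through each heavy atom and fill implicit hydrogens from standard valence (C 4, N 3, O 2, S 2, halogen 1):
  atom 1: O, bond orders sum to 1 (valence 2) → 1 H
  atom 2: C, bond orders sum to 2 (valence 4) → 2 H
  atom 3: C, bond orders sum to 4 (valence 4) → 0 H
  atom 4: C, bond orders sum to 3 (valence 4) → 1 H
  atom 5: C, bond orders sum to 3 (valence 4) → 1 H
  atom 6: C, bond orders sum to 3 (valence 4) → 1 H
  atom 7: C, bond orders sum to 3 (valence 4) → 1 H
  atom 8: C, bond orders sum to 3 (valence 4) → 1 H
Total hydrogens: 8.

8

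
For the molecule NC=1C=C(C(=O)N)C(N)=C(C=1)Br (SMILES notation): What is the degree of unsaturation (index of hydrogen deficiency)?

5

Degree of unsaturation = (number of rings) + (number of π bonds).
Ring closures in the SMILES: 1.
π bonds: 4 double bonds (each 1 DoU) → 4 DoU from unsaturation.
Total DoU = 1 + 4 = 5.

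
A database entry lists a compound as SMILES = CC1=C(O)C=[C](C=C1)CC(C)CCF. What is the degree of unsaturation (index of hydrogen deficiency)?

Molecular formula: C12H17FO.
DoU = (2C + 2 + N − H − X) / 2, where X is the halogen count and O/S are ignored.
    = (2·12 + 2 + 0 − 17 − 1) / 2 = 8 / 2 = 4.

4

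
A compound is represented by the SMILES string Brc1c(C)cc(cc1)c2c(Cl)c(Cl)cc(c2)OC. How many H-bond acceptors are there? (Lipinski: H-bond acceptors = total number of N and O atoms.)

N atoms: 0; O atoms: 1.
Lipinski HBA = 0 + 1 = 1.

1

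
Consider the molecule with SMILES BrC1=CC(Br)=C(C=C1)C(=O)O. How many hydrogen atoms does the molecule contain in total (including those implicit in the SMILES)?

Walk through each heavy atom and fill implicit hydrogens from standard valence (C 4, N 3, O 2, S 2, halogen 1):
  atom 1: Br (halogen, monovalent) → 0 H
  atom 2: C, bond orders sum to 4 (valence 4) → 0 H
  atom 3: C, bond orders sum to 3 (valence 4) → 1 H
  atom 4: C, bond orders sum to 4 (valence 4) → 0 H
  atom 5: Br (halogen, monovalent) → 0 H
  atom 6: C, bond orders sum to 4 (valence 4) → 0 H
  atom 7: C, bond orders sum to 3 (valence 4) → 1 H
  atom 8: C, bond orders sum to 3 (valence 4) → 1 H
  atom 9: C, bond orders sum to 4 (valence 4) → 0 H
  atom 10: O, bond orders sum to 2 (valence 2) → 0 H
  atom 11: O, bond orders sum to 1 (valence 2) → 1 H
Total hydrogens: 4.

4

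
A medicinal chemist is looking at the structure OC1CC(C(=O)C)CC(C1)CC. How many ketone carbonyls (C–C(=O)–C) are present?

The ketone motif appears at heavy-atom position 5 in the SMILES.
Other groups present: 1 hydroxyl.
Ketone count: 1.

1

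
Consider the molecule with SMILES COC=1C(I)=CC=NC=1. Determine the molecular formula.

Walk through each heavy atom and fill implicit hydrogens from standard valence (C 4, N 3, O 2, S 2, halogen 1):
  atom 1: C, bond orders sum to 1 (valence 4) → 3 H
  atom 2: O, bond orders sum to 2 (valence 2) → 0 H
  atom 3: C, bond orders sum to 4 (valence 4) → 0 H
  atom 4: C, bond orders sum to 4 (valence 4) → 0 H
  atom 5: I (halogen, monovalent) → 0 H
  atom 6: C, bond orders sum to 3 (valence 4) → 1 H
  atom 7: C, bond orders sum to 3 (valence 4) → 1 H
  atom 8: N, bond orders sum to 3 (valence 3) → 0 H
  atom 9: C, bond orders sum to 3 (valence 4) → 1 H
Totals → C:6, H:6, I:1, N:1, O:1.
In Hill order: C6H6INO.

C6H6INO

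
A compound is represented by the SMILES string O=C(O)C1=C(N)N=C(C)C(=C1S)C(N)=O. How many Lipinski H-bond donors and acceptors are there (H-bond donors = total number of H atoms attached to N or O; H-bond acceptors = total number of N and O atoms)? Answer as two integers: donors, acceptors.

Donors: find every N or O and count the H atoms it carries.
  atom 1 (O): bond orders sum to 2 → 0 H
  atom 3 (O): bond orders sum to 1 → 1 H
  atom 6 (N): bond orders sum to 1 → 2 H
  atom 7 (N): bond orders sum to 3 → 0 H
  atom 14 (N): bond orders sum to 1 → 2 H
  atom 15 (O): bond orders sum to 2 → 0 H
Lipinski HBD = 5.
Acceptors: N atoms = 3, O atoms = 3 → HBA = 6.

5, 6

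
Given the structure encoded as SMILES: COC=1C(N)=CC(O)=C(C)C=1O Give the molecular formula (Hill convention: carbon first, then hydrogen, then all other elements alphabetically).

C8H11NO3

Walk through each heavy atom and fill implicit hydrogens from standard valence (C 4, N 3, O 2, S 2, halogen 1):
  atom 1: C, bond orders sum to 1 (valence 4) → 3 H
  atom 2: O, bond orders sum to 2 (valence 2) → 0 H
  atom 3: C, bond orders sum to 4 (valence 4) → 0 H
  atom 4: C, bond orders sum to 4 (valence 4) → 0 H
  atom 5: N, bond orders sum to 1 (valence 3) → 2 H
  atom 6: C, bond orders sum to 3 (valence 4) → 1 H
  atom 7: C, bond orders sum to 4 (valence 4) → 0 H
  atom 8: O, bond orders sum to 1 (valence 2) → 1 H
  atom 9: C, bond orders sum to 4 (valence 4) → 0 H
  atom 10: C, bond orders sum to 1 (valence 4) → 3 H
  atom 11: C, bond orders sum to 4 (valence 4) → 0 H
  atom 12: O, bond orders sum to 1 (valence 2) → 1 H
Totals → C:8, H:11, N:1, O:3.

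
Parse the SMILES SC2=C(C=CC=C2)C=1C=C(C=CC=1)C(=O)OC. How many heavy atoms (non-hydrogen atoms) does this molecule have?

Every atom symbol written in the SMILES (organic subset) is one heavy atom; implicit H are not written.
Heavy atoms by element → C:14, O:2, S:1.
Total: 17.

17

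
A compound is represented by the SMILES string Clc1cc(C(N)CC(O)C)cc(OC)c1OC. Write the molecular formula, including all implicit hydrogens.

C12H18ClNO3

Walk through each heavy atom and fill implicit hydrogens from standard valence (C 4, N 3, O 2, S 2, halogen 1); for lowercase aromatic atoms, an aromatic c carries 1 H when it has two neighbours and 0 H with three, and aromatic n carries 0 H:
  atom 1: Cl (halogen, monovalent) → 0 H
  atom 2: aromatic c, 3 neighbours → 0 H
  atom 3: aromatic c, 2 neighbours → 1 H
  atom 4: aromatic c, 3 neighbours → 0 H
  atom 5: C, bond orders sum to 3 (valence 4) → 1 H
  atom 6: N, bond orders sum to 1 (valence 3) → 2 H
  atom 7: C, bond orders sum to 2 (valence 4) → 2 H
  atom 8: C, bond orders sum to 3 (valence 4) → 1 H
  atom 9: O, bond orders sum to 1 (valence 2) → 1 H
  atom 10: C, bond orders sum to 1 (valence 4) → 3 H
  atom 11: aromatic c, 2 neighbours → 1 H
  atom 12: aromatic c, 3 neighbours → 0 H
  atom 13: O, bond orders sum to 2 (valence 2) → 0 H
  atom 14: C, bond orders sum to 1 (valence 4) → 3 H
  atom 15: aromatic c, 3 neighbours → 0 H
  atom 16: O, bond orders sum to 2 (valence 2) → 0 H
  atom 17: C, bond orders sum to 1 (valence 4) → 3 H
Totals → C:12, H:18, Cl:1, N:1, O:3.
In Hill order: C12H18ClNO3.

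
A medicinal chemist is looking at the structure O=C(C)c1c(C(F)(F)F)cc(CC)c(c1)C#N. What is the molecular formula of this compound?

C12H10F3NO

Walk through each heavy atom and fill implicit hydrogens from standard valence (C 4, N 3, O 2, S 2, halogen 1); for lowercase aromatic atoms, an aromatic c carries 1 H when it has two neighbours and 0 H with three, and aromatic n carries 0 H:
  atom 1: O, bond orders sum to 2 (valence 2) → 0 H
  atom 2: C, bond orders sum to 4 (valence 4) → 0 H
  atom 3: C, bond orders sum to 1 (valence 4) → 3 H
  atom 4: aromatic c, 3 neighbours → 0 H
  atom 5: aromatic c, 3 neighbours → 0 H
  atom 6: C, bond orders sum to 4 (valence 4) → 0 H
  atom 7: F (halogen, monovalent) → 0 H
  atom 8: F (halogen, monovalent) → 0 H
  atom 9: F (halogen, monovalent) → 0 H
  atom 10: aromatic c, 2 neighbours → 1 H
  atom 11: aromatic c, 3 neighbours → 0 H
  atom 12: C, bond orders sum to 2 (valence 4) → 2 H
  atom 13: C, bond orders sum to 1 (valence 4) → 3 H
  atom 14: aromatic c, 3 neighbours → 0 H
  atom 15: aromatic c, 2 neighbours → 1 H
  atom 16: C, bond orders sum to 4 (valence 4) → 0 H
  atom 17: N, bond orders sum to 3 (valence 3) → 0 H
Totals → C:12, H:10, F:3, N:1, O:1.
In Hill order: C12H10F3NO.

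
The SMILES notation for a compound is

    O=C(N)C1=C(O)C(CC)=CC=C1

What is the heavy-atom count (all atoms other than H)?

Every atom symbol written in the SMILES (organic subset) is one heavy atom; implicit H are not written.
Heavy atoms by element → C:9, N:1, O:2.
Total: 12.

12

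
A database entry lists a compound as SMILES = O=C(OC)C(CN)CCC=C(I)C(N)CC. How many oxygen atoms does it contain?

2

Scan the SMILES for O atoms (remember two-letter symbols like Cl and Br are single atoms).
Oxygen count: 2.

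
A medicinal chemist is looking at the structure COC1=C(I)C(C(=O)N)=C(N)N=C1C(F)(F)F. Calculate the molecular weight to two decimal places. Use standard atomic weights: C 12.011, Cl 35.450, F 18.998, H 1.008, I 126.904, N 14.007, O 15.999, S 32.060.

361.06 g/mol

First, the molecular formula is C8H7F3IN3O2 (counting implicit H from valence).
  C: 8 × 12.011 = 96.088
  F: 3 × 18.998 = 56.994
  H: 7 × 1.008 = 7.056
  I: 1 × 126.904 = 126.904
  N: 3 × 14.007 = 42.021
  O: 2 × 15.999 = 31.998
Sum: 8×12.011 + 3×18.998 + 7×1.008 + 1×126.904 + 3×14.007 + 2×15.999 = 361.061 → 361.06 g/mol.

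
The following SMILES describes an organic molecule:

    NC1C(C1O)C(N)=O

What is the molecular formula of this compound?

Walk through each heavy atom and fill implicit hydrogens from standard valence (C 4, N 3, O 2, S 2, halogen 1):
  atom 1: N, bond orders sum to 1 (valence 3) → 2 H
  atom 2: C, bond orders sum to 3 (valence 4) → 1 H
  atom 3: C, bond orders sum to 3 (valence 4) → 1 H
  atom 4: C, bond orders sum to 3 (valence 4) → 1 H
  atom 5: O, bond orders sum to 1 (valence 2) → 1 H
  atom 6: C, bond orders sum to 4 (valence 4) → 0 H
  atom 7: N, bond orders sum to 1 (valence 3) → 2 H
  atom 8: O, bond orders sum to 2 (valence 2) → 0 H
Totals → C:4, H:8, N:2, O:2.

C4H8N2O2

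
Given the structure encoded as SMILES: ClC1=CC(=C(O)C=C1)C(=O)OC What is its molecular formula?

C8H7ClO3

Walk through each heavy atom and fill implicit hydrogens from standard valence (C 4, N 3, O 2, S 2, halogen 1):
  atom 1: Cl (halogen, monovalent) → 0 H
  atom 2: C, bond orders sum to 4 (valence 4) → 0 H
  atom 3: C, bond orders sum to 3 (valence 4) → 1 H
  atom 4: C, bond orders sum to 4 (valence 4) → 0 H
  atom 5: C, bond orders sum to 4 (valence 4) → 0 H
  atom 6: O, bond orders sum to 1 (valence 2) → 1 H
  atom 7: C, bond orders sum to 3 (valence 4) → 1 H
  atom 8: C, bond orders sum to 3 (valence 4) → 1 H
  atom 9: C, bond orders sum to 4 (valence 4) → 0 H
  atom 10: O, bond orders sum to 2 (valence 2) → 0 H
  atom 11: O, bond orders sum to 2 (valence 2) → 0 H
  atom 12: C, bond orders sum to 1 (valence 4) → 3 H
Totals → C:8, H:7, Cl:1, O:3.
In Hill order: C8H7ClO3.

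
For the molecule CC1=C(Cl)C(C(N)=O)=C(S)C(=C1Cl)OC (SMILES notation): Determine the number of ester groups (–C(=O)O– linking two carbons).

0

Scan the SMILES for the ester motif — none present.
Groups that are present: 1 amide, 1 ether, 1 thiol.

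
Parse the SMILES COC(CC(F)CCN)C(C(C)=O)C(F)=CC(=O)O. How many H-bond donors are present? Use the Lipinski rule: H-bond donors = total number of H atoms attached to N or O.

Donors: find every N or O and count the H atoms it carries.
  atom 2 (O): bond orders sum to 2 → 0 H
  atom 9 (N): bond orders sum to 1 → 2 H
  atom 13 (O): bond orders sum to 2 → 0 H
  atom 18 (O): bond orders sum to 2 → 0 H
  atom 19 (O): bond orders sum to 1 → 1 H
Lipinski HBD = 3.

3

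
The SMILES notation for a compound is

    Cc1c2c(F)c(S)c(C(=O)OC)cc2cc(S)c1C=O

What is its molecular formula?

C14H11FO3S2

Walk through each heavy atom and fill implicit hydrogens from standard valence (C 4, N 3, O 2, S 2, halogen 1); for lowercase aromatic atoms, an aromatic c carries 1 H when it has two neighbours and 0 H with three, and aromatic n carries 0 H:
  atom 1: C, bond orders sum to 1 (valence 4) → 3 H
  atom 2: aromatic c, 3 neighbours → 0 H
  atom 3: aromatic c, 3 neighbours → 0 H
  atom 4: aromatic c, 3 neighbours → 0 H
  atom 5: F (halogen, monovalent) → 0 H
  atom 6: aromatic c, 3 neighbours → 0 H
  atom 7: S, bond orders sum to 1 (valence 2) → 1 H
  atom 8: aromatic c, 3 neighbours → 0 H
  atom 9: C, bond orders sum to 4 (valence 4) → 0 H
  atom 10: O, bond orders sum to 2 (valence 2) → 0 H
  atom 11: O, bond orders sum to 2 (valence 2) → 0 H
  atom 12: C, bond orders sum to 1 (valence 4) → 3 H
  atom 13: aromatic c, 2 neighbours → 1 H
  atom 14: aromatic c, 3 neighbours → 0 H
  atom 15: aromatic c, 2 neighbours → 1 H
  atom 16: aromatic c, 3 neighbours → 0 H
  atom 17: S, bond orders sum to 1 (valence 2) → 1 H
  atom 18: aromatic c, 3 neighbours → 0 H
  atom 19: C, bond orders sum to 3 (valence 4) → 1 H
  atom 20: O, bond orders sum to 2 (valence 2) → 0 H
Totals → C:14, H:11, F:1, O:3, S:2.
In Hill order: C14H11FO3S2.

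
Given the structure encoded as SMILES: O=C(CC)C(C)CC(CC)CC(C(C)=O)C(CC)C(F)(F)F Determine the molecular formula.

Walk through each heavy atom and fill implicit hydrogens from standard valence (C 4, N 3, O 2, S 2, halogen 1):
  atom 1: O, bond orders sum to 2 (valence 2) → 0 H
  atom 2: C, bond orders sum to 4 (valence 4) → 0 H
  atom 3: C, bond orders sum to 2 (valence 4) → 2 H
  atom 4: C, bond orders sum to 1 (valence 4) → 3 H
  atom 5: C, bond orders sum to 3 (valence 4) → 1 H
  atom 6: C, bond orders sum to 1 (valence 4) → 3 H
  atom 7: C, bond orders sum to 2 (valence 4) → 2 H
  atom 8: C, bond orders sum to 3 (valence 4) → 1 H
  atom 9: C, bond orders sum to 2 (valence 4) → 2 H
  atom 10: C, bond orders sum to 1 (valence 4) → 3 H
  atom 11: C, bond orders sum to 2 (valence 4) → 2 H
  atom 12: C, bond orders sum to 3 (valence 4) → 1 H
  atom 13: C, bond orders sum to 4 (valence 4) → 0 H
  atom 14: C, bond orders sum to 1 (valence 4) → 3 H
  atom 15: O, bond orders sum to 2 (valence 2) → 0 H
  atom 16: C, bond orders sum to 3 (valence 4) → 1 H
  atom 17: C, bond orders sum to 2 (valence 4) → 2 H
  atom 18: C, bond orders sum to 1 (valence 4) → 3 H
  atom 19: C, bond orders sum to 4 (valence 4) → 0 H
  atom 20: F (halogen, monovalent) → 0 H
  atom 21: F (halogen, monovalent) → 0 H
  atom 22: F (halogen, monovalent) → 0 H
Totals → C:17, H:29, F:3, O:2.

C17H29F3O2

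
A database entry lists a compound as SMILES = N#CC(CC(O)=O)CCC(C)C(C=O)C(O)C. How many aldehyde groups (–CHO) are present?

1

The aldehyde motif appears at heavy-atom position 13 in the SMILES.
Other groups present: 1 carboxylic acid, 1 hydroxyl, 1 nitrile.
Aldehyde count: 1.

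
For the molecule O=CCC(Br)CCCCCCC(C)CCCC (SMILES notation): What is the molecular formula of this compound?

Walk through each heavy atom and fill implicit hydrogens from standard valence (C 4, N 3, O 2, S 2, halogen 1):
  atom 1: O, bond orders sum to 2 (valence 2) → 0 H
  atom 2: C, bond orders sum to 3 (valence 4) → 1 H
  atom 3: C, bond orders sum to 2 (valence 4) → 2 H
  atom 4: C, bond orders sum to 3 (valence 4) → 1 H
  atom 5: Br (halogen, monovalent) → 0 H
  atom 6: C, bond orders sum to 2 (valence 4) → 2 H
  atom 7: C, bond orders sum to 2 (valence 4) → 2 H
  atom 8: C, bond orders sum to 2 (valence 4) → 2 H
  atom 9: C, bond orders sum to 2 (valence 4) → 2 H
  atom 10: C, bond orders sum to 2 (valence 4) → 2 H
  atom 11: C, bond orders sum to 2 (valence 4) → 2 H
  atom 12: C, bond orders sum to 3 (valence 4) → 1 H
  atom 13: C, bond orders sum to 1 (valence 4) → 3 H
  atom 14: C, bond orders sum to 2 (valence 4) → 2 H
  atom 15: C, bond orders sum to 2 (valence 4) → 2 H
  atom 16: C, bond orders sum to 2 (valence 4) → 2 H
  atom 17: C, bond orders sum to 1 (valence 4) → 3 H
Totals → C:15, H:29, Br:1, O:1.

C15H29BrO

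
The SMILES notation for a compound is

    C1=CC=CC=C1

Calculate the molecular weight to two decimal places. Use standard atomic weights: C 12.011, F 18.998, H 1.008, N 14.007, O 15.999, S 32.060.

78.11 g/mol

First, the molecular formula is C6H6 (counting implicit H from valence).
  C: 6 × 12.011 = 72.066
  H: 6 × 1.008 = 6.048
Sum: 6×12.011 + 6×1.008 = 78.114 → 78.11 g/mol.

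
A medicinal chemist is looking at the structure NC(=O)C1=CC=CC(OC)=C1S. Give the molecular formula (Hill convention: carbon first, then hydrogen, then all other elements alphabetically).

Walk through each heavy atom and fill implicit hydrogens from standard valence (C 4, N 3, O 2, S 2, halogen 1):
  atom 1: N, bond orders sum to 1 (valence 3) → 2 H
  atom 2: C, bond orders sum to 4 (valence 4) → 0 H
  atom 3: O, bond orders sum to 2 (valence 2) → 0 H
  atom 4: C, bond orders sum to 4 (valence 4) → 0 H
  atom 5: C, bond orders sum to 3 (valence 4) → 1 H
  atom 6: C, bond orders sum to 3 (valence 4) → 1 H
  atom 7: C, bond orders sum to 3 (valence 4) → 1 H
  atom 8: C, bond orders sum to 4 (valence 4) → 0 H
  atom 9: O, bond orders sum to 2 (valence 2) → 0 H
  atom 10: C, bond orders sum to 1 (valence 4) → 3 H
  atom 11: C, bond orders sum to 4 (valence 4) → 0 H
  atom 12: S, bond orders sum to 1 (valence 2) → 1 H
Totals → C:8, H:9, N:1, O:2, S:1.
In Hill order: C8H9NO2S.

C8H9NO2S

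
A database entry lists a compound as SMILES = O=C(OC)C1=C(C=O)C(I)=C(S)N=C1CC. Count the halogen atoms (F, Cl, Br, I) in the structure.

Halogen atoms appear at heavy-atom position 10 (1×I).
Other groups present: 1 aldehyde, 1 ester, 1 thiol.
Halogen count: 1.

1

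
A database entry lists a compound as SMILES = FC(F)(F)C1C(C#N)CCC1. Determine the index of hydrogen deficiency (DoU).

3

Degree of unsaturation = (number of rings) + (number of π bonds).
Ring closures in the SMILES: 1.
π bonds: 1 triple bond (each 2 DoU) → 2 DoU from unsaturation.
Total DoU = 1 + 2 = 3.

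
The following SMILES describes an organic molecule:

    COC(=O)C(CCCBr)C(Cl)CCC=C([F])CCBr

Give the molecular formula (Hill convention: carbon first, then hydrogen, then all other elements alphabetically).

Walk through each heavy atom and fill implicit hydrogens from standard valence (C 4, N 3, O 2, S 2, halogen 1):
  atom 1: C, bond orders sum to 1 (valence 4) → 3 H
  atom 2: O, bond orders sum to 2 (valence 2) → 0 H
  atom 3: C, bond orders sum to 4 (valence 4) → 0 H
  atom 4: O, bond orders sum to 2 (valence 2) → 0 H
  atom 5: C, bond orders sum to 3 (valence 4) → 1 H
  atom 6: C, bond orders sum to 2 (valence 4) → 2 H
  atom 7: C, bond orders sum to 2 (valence 4) → 2 H
  atom 8: C, bond orders sum to 2 (valence 4) → 2 H
  atom 9: Br (halogen, monovalent) → 0 H
  atom 10: C, bond orders sum to 3 (valence 4) → 1 H
  atom 11: Cl (halogen, monovalent) → 0 H
  atom 12: C, bond orders sum to 2 (valence 4) → 2 H
  atom 13: C, bond orders sum to 2 (valence 4) → 2 H
  atom 14: C, bond orders sum to 3 (valence 4) → 1 H
  atom 15: C, bond orders sum to 4 (valence 4) → 0 H
  atom 16: F with explicit H count 0
  atom 17: C, bond orders sum to 2 (valence 4) → 2 H
  atom 18: C, bond orders sum to 2 (valence 4) → 2 H
  atom 19: Br (halogen, monovalent) → 0 H
Totals → C:13, H:20, Br:2, Cl:1, F:1, O:2.

C13H20Br2ClFO2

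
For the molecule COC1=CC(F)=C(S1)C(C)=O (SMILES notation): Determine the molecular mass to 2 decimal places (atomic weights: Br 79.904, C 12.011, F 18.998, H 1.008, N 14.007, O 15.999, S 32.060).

174.19 g/mol

First, the molecular formula is C7H7FO2S (counting implicit H from valence).
  C: 7 × 12.011 = 84.077
  F: 1 × 18.998 = 18.998
  H: 7 × 1.008 = 7.056
  O: 2 × 15.999 = 31.998
  S: 1 × 32.060 = 32.060
Sum: 7×12.011 + 1×18.998 + 7×1.008 + 2×15.999 + 1×32.060 = 174.189 → 174.19 g/mol.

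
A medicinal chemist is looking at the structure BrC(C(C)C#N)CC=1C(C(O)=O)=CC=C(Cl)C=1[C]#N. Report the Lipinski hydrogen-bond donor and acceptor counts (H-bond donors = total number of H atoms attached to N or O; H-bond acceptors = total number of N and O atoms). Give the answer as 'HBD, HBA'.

1, 4

Donors: find every N or O and count the H atoms it carries.
  atom 6 (N): bond orders sum to 3 → 0 H
  atom 11 (O): bond orders sum to 1 → 1 H
  atom 12 (O): bond orders sum to 2 → 0 H
  atom 19 (N): bond orders sum to 3 → 0 H
Lipinski HBD = 1.
Acceptors: N atoms = 2, O atoms = 2 → HBA = 4.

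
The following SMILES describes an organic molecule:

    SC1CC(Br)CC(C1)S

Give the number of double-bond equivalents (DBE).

Degree of unsaturation = (number of rings) + (number of π bonds).
Ring closures in the SMILES: 1.
π bonds: none → 0 DoU from unsaturation.
Total DoU = 1 + 0 = 1.

1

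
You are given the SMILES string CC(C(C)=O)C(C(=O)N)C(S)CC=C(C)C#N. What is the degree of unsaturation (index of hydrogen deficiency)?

5

Molecular formula: C12H18N2O2S.
DoU = (2C + 2 + N − H − X) / 2, where X is the halogen count and O/S are ignored.
    = (2·12 + 2 + 2 − 18 − 0) / 2 = 10 / 2 = 5.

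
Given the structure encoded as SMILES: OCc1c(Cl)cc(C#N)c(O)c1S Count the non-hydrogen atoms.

13

Every atom symbol written in the SMILES (organic subset) is one heavy atom; implicit H are not written.
Heavy atoms by element → C:8, Cl:1, N:1, O:2, S:1.
Total: 13.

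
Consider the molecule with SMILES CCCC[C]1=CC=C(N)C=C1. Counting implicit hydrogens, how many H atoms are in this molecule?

Walk through each heavy atom and fill implicit hydrogens from standard valence (C 4, N 3, O 2, S 2, halogen 1):
  atom 1: C, bond orders sum to 1 (valence 4) → 3 H
  atom 2: C, bond orders sum to 2 (valence 4) → 2 H
  atom 3: C, bond orders sum to 2 (valence 4) → 2 H
  atom 4: C, bond orders sum to 2 (valence 4) → 2 H
  atom 5: C with explicit H count 0
  atom 6: C, bond orders sum to 3 (valence 4) → 1 H
  atom 7: C, bond orders sum to 3 (valence 4) → 1 H
  atom 8: C, bond orders sum to 4 (valence 4) → 0 H
  atom 9: N, bond orders sum to 1 (valence 3) → 2 H
  atom 10: C, bond orders sum to 3 (valence 4) → 1 H
  atom 11: C, bond orders sum to 3 (valence 4) → 1 H
Total hydrogens: 15.

15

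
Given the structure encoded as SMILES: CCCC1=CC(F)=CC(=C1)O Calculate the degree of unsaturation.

Degree of unsaturation = (number of rings) + (number of π bonds).
Ring closures in the SMILES: 1.
π bonds: 3 double bonds (each 1 DoU) → 3 DoU from unsaturation.
Total DoU = 1 + 3 = 4.

4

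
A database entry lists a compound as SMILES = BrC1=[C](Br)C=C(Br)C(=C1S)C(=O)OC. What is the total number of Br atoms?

Scan the SMILES for Br atoms (remember two-letter symbols like Cl and Br are single atoms).
Bromine count: 3.

3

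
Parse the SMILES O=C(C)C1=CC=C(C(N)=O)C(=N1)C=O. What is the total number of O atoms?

Scan the SMILES for O atoms (remember two-letter symbols like Cl and Br are single atoms).
Oxygen count: 3.

3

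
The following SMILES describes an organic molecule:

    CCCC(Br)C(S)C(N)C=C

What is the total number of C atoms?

8

Count every carbon token in the SMILES (each C, including those in ring-closure positions and inside branches).
Carbon count: 8.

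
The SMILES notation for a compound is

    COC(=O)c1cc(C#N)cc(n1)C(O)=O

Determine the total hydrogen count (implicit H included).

6

Walk through each heavy atom and fill implicit hydrogens from standard valence (C 4, N 3, O 2, S 2, halogen 1); for lowercase aromatic atoms, an aromatic c carries 1 H when it has two neighbours and 0 H with three, and aromatic n carries 0 H:
  atom 1: C, bond orders sum to 1 (valence 4) → 3 H
  atom 2: O, bond orders sum to 2 (valence 2) → 0 H
  atom 3: C, bond orders sum to 4 (valence 4) → 0 H
  atom 4: O, bond orders sum to 2 (valence 2) → 0 H
  atom 5: aromatic c, 3 neighbours → 0 H
  atom 6: aromatic c, 2 neighbours → 1 H
  atom 7: aromatic c, 3 neighbours → 0 H
  atom 8: C, bond orders sum to 4 (valence 4) → 0 H
  atom 9: N, bond orders sum to 3 (valence 3) → 0 H
  atom 10: aromatic c, 2 neighbours → 1 H
  atom 11: aromatic c, 3 neighbours → 0 H
  atom 12: aromatic n, 2 neighbours → 0 H
  atom 13: C, bond orders sum to 4 (valence 4) → 0 H
  atom 14: O, bond orders sum to 1 (valence 2) → 1 H
  atom 15: O, bond orders sum to 2 (valence 2) → 0 H
Total hydrogens: 6.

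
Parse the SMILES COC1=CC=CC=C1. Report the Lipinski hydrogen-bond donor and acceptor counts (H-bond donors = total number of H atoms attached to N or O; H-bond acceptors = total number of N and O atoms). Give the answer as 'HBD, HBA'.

Donors: find every N or O and count the H atoms it carries.
  atom 2 (O): bond orders sum to 2 → 0 H
Lipinski HBD = 0.
Acceptors: N atoms = 0, O atoms = 1 → HBA = 1.

0, 1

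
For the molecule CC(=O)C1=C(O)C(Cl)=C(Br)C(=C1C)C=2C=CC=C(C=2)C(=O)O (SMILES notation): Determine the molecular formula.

C16H12BrClO4

Walk through each heavy atom and fill implicit hydrogens from standard valence (C 4, N 3, O 2, S 2, halogen 1):
  atom 1: C, bond orders sum to 1 (valence 4) → 3 H
  atom 2: C, bond orders sum to 4 (valence 4) → 0 H
  atom 3: O, bond orders sum to 2 (valence 2) → 0 H
  atom 4: C, bond orders sum to 4 (valence 4) → 0 H
  atom 5: C, bond orders sum to 4 (valence 4) → 0 H
  atom 6: O, bond orders sum to 1 (valence 2) → 1 H
  atom 7: C, bond orders sum to 4 (valence 4) → 0 H
  atom 8: Cl (halogen, monovalent) → 0 H
  atom 9: C, bond orders sum to 4 (valence 4) → 0 H
  atom 10: Br (halogen, monovalent) → 0 H
  atom 11: C, bond orders sum to 4 (valence 4) → 0 H
  atom 12: C, bond orders sum to 4 (valence 4) → 0 H
  atom 13: C, bond orders sum to 1 (valence 4) → 3 H
  atom 14: C, bond orders sum to 4 (valence 4) → 0 H
  atom 15: C, bond orders sum to 3 (valence 4) → 1 H
  atom 16: C, bond orders sum to 3 (valence 4) → 1 H
  atom 17: C, bond orders sum to 3 (valence 4) → 1 H
  atom 18: C, bond orders sum to 4 (valence 4) → 0 H
  atom 19: C, bond orders sum to 3 (valence 4) → 1 H
  atom 20: C, bond orders sum to 4 (valence 4) → 0 H
  atom 21: O, bond orders sum to 2 (valence 2) → 0 H
  atom 22: O, bond orders sum to 1 (valence 2) → 1 H
Totals → C:16, H:12, Br:1, Cl:1, O:4.
In Hill order: C16H12BrClO4.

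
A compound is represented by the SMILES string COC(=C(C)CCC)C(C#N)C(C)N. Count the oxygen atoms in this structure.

1

Scan the SMILES for O atoms (remember two-letter symbols like Cl and Br are single atoms).
Oxygen count: 1.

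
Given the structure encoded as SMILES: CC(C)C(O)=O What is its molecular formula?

C4H8O2

Walk through each heavy atom and fill implicit hydrogens from standard valence (C 4, N 3, O 2, S 2, halogen 1):
  atom 1: C, bond orders sum to 1 (valence 4) → 3 H
  atom 2: C, bond orders sum to 3 (valence 4) → 1 H
  atom 3: C, bond orders sum to 1 (valence 4) → 3 H
  atom 4: C, bond orders sum to 4 (valence 4) → 0 H
  atom 5: O, bond orders sum to 1 (valence 2) → 1 H
  atom 6: O, bond orders sum to 2 (valence 2) → 0 H
Totals → C:4, H:8, O:2.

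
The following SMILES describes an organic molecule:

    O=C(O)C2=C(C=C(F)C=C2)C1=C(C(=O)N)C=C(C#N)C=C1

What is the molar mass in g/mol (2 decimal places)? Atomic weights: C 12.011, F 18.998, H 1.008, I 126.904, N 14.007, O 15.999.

First, the molecular formula is C15H9FN2O3 (counting implicit H from valence).
  C: 15 × 12.011 = 180.165
  F: 1 × 18.998 = 18.998
  H: 9 × 1.008 = 9.072
  N: 2 × 14.007 = 28.014
  O: 3 × 15.999 = 47.997
Sum: 15×12.011 + 1×18.998 + 9×1.008 + 2×14.007 + 3×15.999 = 284.246 → 284.25 g/mol.

284.25 g/mol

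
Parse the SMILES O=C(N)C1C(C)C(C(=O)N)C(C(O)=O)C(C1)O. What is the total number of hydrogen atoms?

16

Walk through each heavy atom and fill implicit hydrogens from standard valence (C 4, N 3, O 2, S 2, halogen 1):
  atom 1: O, bond orders sum to 2 (valence 2) → 0 H
  atom 2: C, bond orders sum to 4 (valence 4) → 0 H
  atom 3: N, bond orders sum to 1 (valence 3) → 2 H
  atom 4: C, bond orders sum to 3 (valence 4) → 1 H
  atom 5: C, bond orders sum to 3 (valence 4) → 1 H
  atom 6: C, bond orders sum to 1 (valence 4) → 3 H
  atom 7: C, bond orders sum to 3 (valence 4) → 1 H
  atom 8: C, bond orders sum to 4 (valence 4) → 0 H
  atom 9: O, bond orders sum to 2 (valence 2) → 0 H
  atom 10: N, bond orders sum to 1 (valence 3) → 2 H
  atom 11: C, bond orders sum to 3 (valence 4) → 1 H
  atom 12: C, bond orders sum to 4 (valence 4) → 0 H
  atom 13: O, bond orders sum to 1 (valence 2) → 1 H
  atom 14: O, bond orders sum to 2 (valence 2) → 0 H
  atom 15: C, bond orders sum to 3 (valence 4) → 1 H
  atom 16: C, bond orders sum to 2 (valence 4) → 2 H
  atom 17: O, bond orders sum to 1 (valence 2) → 1 H
Total hydrogens: 16.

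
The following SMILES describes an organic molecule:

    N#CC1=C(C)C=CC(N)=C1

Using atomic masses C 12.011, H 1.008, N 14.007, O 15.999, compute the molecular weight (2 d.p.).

132.17 g/mol

First, the molecular formula is C8H8N2 (counting implicit H from valence).
  C: 8 × 12.011 = 96.088
  H: 8 × 1.008 = 8.064
  N: 2 × 14.007 = 28.014
Sum: 8×12.011 + 8×1.008 + 2×14.007 = 132.166 → 132.17 g/mol.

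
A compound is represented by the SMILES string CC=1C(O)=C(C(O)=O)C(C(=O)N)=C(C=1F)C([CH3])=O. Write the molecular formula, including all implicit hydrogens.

Walk through each heavy atom and fill implicit hydrogens from standard valence (C 4, N 3, O 2, S 2, halogen 1):
  atom 1: C, bond orders sum to 1 (valence 4) → 3 H
  atom 2: C, bond orders sum to 4 (valence 4) → 0 H
  atom 3: C, bond orders sum to 4 (valence 4) → 0 H
  atom 4: O, bond orders sum to 1 (valence 2) → 1 H
  atom 5: C, bond orders sum to 4 (valence 4) → 0 H
  atom 6: C, bond orders sum to 4 (valence 4) → 0 H
  atom 7: O, bond orders sum to 1 (valence 2) → 1 H
  atom 8: O, bond orders sum to 2 (valence 2) → 0 H
  atom 9: C, bond orders sum to 4 (valence 4) → 0 H
  atom 10: C, bond orders sum to 4 (valence 4) → 0 H
  atom 11: O, bond orders sum to 2 (valence 2) → 0 H
  atom 12: N, bond orders sum to 1 (valence 3) → 2 H
  atom 13: C, bond orders sum to 4 (valence 4) → 0 H
  atom 14: C, bond orders sum to 4 (valence 4) → 0 H
  atom 15: F (halogen, monovalent) → 0 H
  atom 16: C, bond orders sum to 4 (valence 4) → 0 H
  atom 17: C with explicit H count 3
  atom 18: O, bond orders sum to 2 (valence 2) → 0 H
Totals → C:11, H:10, F:1, N:1, O:5.

C11H10FNO5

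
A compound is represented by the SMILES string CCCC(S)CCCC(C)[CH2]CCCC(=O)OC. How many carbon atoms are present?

15

Count every carbon token in the SMILES (each C, including those in ring-closure positions and inside branches).
Carbon count: 15.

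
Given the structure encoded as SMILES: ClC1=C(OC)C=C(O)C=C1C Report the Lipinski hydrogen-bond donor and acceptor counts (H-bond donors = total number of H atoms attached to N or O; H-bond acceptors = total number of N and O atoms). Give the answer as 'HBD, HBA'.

1, 2

Donors: find every N or O and count the H atoms it carries.
  atom 4 (O): bond orders sum to 2 → 0 H
  atom 8 (O): bond orders sum to 1 → 1 H
Lipinski HBD = 1.
Acceptors: N atoms = 0, O atoms = 2 → HBA = 2.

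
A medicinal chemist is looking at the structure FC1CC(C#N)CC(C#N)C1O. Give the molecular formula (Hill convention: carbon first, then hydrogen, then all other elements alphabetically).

C8H9FN2O

Walk through each heavy atom and fill implicit hydrogens from standard valence (C 4, N 3, O 2, S 2, halogen 1):
  atom 1: F (halogen, monovalent) → 0 H
  atom 2: C, bond orders sum to 3 (valence 4) → 1 H
  atom 3: C, bond orders sum to 2 (valence 4) → 2 H
  atom 4: C, bond orders sum to 3 (valence 4) → 1 H
  atom 5: C, bond orders sum to 4 (valence 4) → 0 H
  atom 6: N, bond orders sum to 3 (valence 3) → 0 H
  atom 7: C, bond orders sum to 2 (valence 4) → 2 H
  atom 8: C, bond orders sum to 3 (valence 4) → 1 H
  atom 9: C, bond orders sum to 4 (valence 4) → 0 H
  atom 10: N, bond orders sum to 3 (valence 3) → 0 H
  atom 11: C, bond orders sum to 3 (valence 4) → 1 H
  atom 12: O, bond orders sum to 1 (valence 2) → 1 H
Totals → C:8, H:9, F:1, N:2, O:1.
In Hill order: C8H9FN2O.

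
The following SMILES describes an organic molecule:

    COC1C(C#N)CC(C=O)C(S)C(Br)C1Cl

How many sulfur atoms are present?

1

Scan the SMILES for S atoms (remember two-letter symbols like Cl and Br are single atoms).
Sulfur count: 1.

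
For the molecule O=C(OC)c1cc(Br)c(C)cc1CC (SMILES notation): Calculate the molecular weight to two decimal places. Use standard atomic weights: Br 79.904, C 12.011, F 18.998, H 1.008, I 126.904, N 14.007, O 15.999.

257.13 g/mol

First, the molecular formula is C11H13BrO2 (counting implicit H from valence).
  Br: 1 × 79.904 = 79.904
  C: 11 × 12.011 = 132.121
  H: 13 × 1.008 = 13.104
  O: 2 × 15.999 = 31.998
Sum: 1×79.904 + 11×12.011 + 13×1.008 + 2×15.999 = 257.127 → 257.13 g/mol.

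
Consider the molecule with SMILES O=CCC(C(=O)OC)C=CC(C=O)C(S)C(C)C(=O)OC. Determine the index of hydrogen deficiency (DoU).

5

Degree of unsaturation = (number of rings) + (number of π bonds).
Ring closures in the SMILES: 0.
π bonds: 5 double bonds (each 1 DoU) → 5 DoU from unsaturation.
Total DoU = 0 + 5 = 5.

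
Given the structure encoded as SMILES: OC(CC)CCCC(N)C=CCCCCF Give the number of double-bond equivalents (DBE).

1

Molecular formula: C13H26FNO.
DoU = (2C + 2 + N − H − X) / 2, where X is the halogen count and O/S are ignored.
    = (2·13 + 2 + 1 − 26 − 1) / 2 = 2 / 2 = 1.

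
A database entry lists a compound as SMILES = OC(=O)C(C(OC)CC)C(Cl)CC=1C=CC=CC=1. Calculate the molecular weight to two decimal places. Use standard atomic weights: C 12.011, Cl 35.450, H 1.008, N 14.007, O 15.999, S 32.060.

First, the molecular formula is C14H19ClO3 (counting implicit H from valence).
  C: 14 × 12.011 = 168.154
  Cl: 1 × 35.450 = 35.450
  H: 19 × 1.008 = 19.152
  O: 3 × 15.999 = 47.997
Sum: 14×12.011 + 1×35.450 + 19×1.008 + 3×15.999 = 270.753 → 270.75 g/mol.

270.75 g/mol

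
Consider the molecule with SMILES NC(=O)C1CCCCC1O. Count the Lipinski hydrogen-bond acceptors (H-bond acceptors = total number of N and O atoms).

3

N atoms: 1; O atoms: 2.
Lipinski HBA = 1 + 2 = 3.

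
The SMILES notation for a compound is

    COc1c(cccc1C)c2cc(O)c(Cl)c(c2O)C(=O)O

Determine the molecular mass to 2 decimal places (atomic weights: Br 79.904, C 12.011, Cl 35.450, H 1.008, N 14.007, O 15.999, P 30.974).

First, the molecular formula is C15H13ClO5 (counting implicit H from valence).
  C: 15 × 12.011 = 180.165
  Cl: 1 × 35.450 = 35.450
  H: 13 × 1.008 = 13.104
  O: 5 × 15.999 = 79.995
Sum: 15×12.011 + 1×35.450 + 13×1.008 + 5×15.999 = 308.714 → 308.71 g/mol.

308.71 g/mol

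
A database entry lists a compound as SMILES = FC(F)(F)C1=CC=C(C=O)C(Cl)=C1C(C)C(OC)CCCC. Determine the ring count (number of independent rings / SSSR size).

In SMILES, each pair of matching ring-closure digits denotes one ring-closing bond; the number of such bonds equals the number of independent rings.
Ring-closure bonds here: 1.

1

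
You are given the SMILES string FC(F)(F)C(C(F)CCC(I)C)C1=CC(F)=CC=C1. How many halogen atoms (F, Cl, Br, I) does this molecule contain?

Halogen atoms appear at heavy-atom positions 1, 3, 4, 7, 11, 16 (5×F, 1×I).
Halogen count: 6.

6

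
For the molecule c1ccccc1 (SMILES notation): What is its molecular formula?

C6H6

Walk through each heavy atom and fill implicit hydrogens from standard valence (C 4, N 3, O 2, S 2, halogen 1); for lowercase aromatic atoms, an aromatic c carries 1 H when it has two neighbours and 0 H with three, and aromatic n carries 0 H:
  atom 1: aromatic c, 2 neighbours → 1 H
  atom 2: aromatic c, 2 neighbours → 1 H
  atom 3: aromatic c, 2 neighbours → 1 H
  atom 4: aromatic c, 2 neighbours → 1 H
  atom 5: aromatic c, 2 neighbours → 1 H
  atom 6: aromatic c, 2 neighbours → 1 H
Totals → C:6, H:6.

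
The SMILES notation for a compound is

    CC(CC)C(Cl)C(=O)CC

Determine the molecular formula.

C8H15ClO

Walk through each heavy atom and fill implicit hydrogens from standard valence (C 4, N 3, O 2, S 2, halogen 1):
  atom 1: C, bond orders sum to 1 (valence 4) → 3 H
  atom 2: C, bond orders sum to 3 (valence 4) → 1 H
  atom 3: C, bond orders sum to 2 (valence 4) → 2 H
  atom 4: C, bond orders sum to 1 (valence 4) → 3 H
  atom 5: C, bond orders sum to 3 (valence 4) → 1 H
  atom 6: Cl (halogen, monovalent) → 0 H
  atom 7: C, bond orders sum to 4 (valence 4) → 0 H
  atom 8: O, bond orders sum to 2 (valence 2) → 0 H
  atom 9: C, bond orders sum to 2 (valence 4) → 2 H
  atom 10: C, bond orders sum to 1 (valence 4) → 3 H
Totals → C:8, H:15, Cl:1, O:1.
In Hill order: C8H15ClO.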